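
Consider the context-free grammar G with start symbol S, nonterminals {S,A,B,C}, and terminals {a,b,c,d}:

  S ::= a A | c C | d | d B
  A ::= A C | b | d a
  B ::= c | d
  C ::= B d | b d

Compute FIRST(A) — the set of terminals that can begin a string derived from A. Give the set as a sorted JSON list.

Compute FIRST by fixpoint:
pass 1:
  A via A→b: +{b}
  A via A→d a: +{d}
  B via B→c: +{c}
  B via B→d: +{d}
  C via C→B d: +{c,d}
  C via C→b d: +{b}
  S via S→a A: +{a}
  S via S→c C: +{c}
  S via S→d: +{d}
  FIRST[S]={a,c,d}  FIRST[A]={b,d}  FIRST[B]={c,d}  FIRST[C]={b,c,d}
pass 2: done
  FIRST[S]={a,c,d}  FIRST[A]={b,d}  FIRST[B]={c,d}  FIRST[C]={b,c,d}

FIRST(A) = ["b", "d"]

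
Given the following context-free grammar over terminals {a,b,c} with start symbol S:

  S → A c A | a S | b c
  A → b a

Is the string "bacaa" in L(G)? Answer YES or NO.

CNF form of G:
  S -> A X3 | T0 T2 | T1 S
  A -> T0 T1
  T0 -> b
  T1 -> a
  T2 -> c
  X3 -> T2 A

Fill CYK table bottom-up:
  [0..0]={T0}  "b"  orig:{}
  [1..1]={T1}  "a"  orig:{}
  [2..2]={T2}  "c"  orig:{}
  [3..3]={T1}  "a"  orig:{}
  [4..4]={T1}  "a"  orig:{}
  [0..1]={A}  "ba"
  [1..2]=∅  "ac"
  [2..3]=∅  "ca"
  [3..4]=∅  "aa"
  [0..2]=∅  "bac"
  [1..3]=∅  "aca"
  [2..4]=∅  "caa"
  [0..3]=∅  "baca"
  [1..4]=∅  "acaa"
  [0..4]=∅  "bacaa"

S ∉ T[0,4] ⇒ NO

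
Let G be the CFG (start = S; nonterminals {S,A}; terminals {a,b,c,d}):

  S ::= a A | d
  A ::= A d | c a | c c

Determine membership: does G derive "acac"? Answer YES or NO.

CNF form of G:
  S -> T2 A | d
  A -> A T0 | T1 T1 | T1 T2
  T0 -> d
  T1 -> c
  T2 -> a

CYK fill:
  [0..0]={T2}  "a"  orig:{}
  [1..1]={T1}  "c"  orig:{}
  [2..2]={T2}  "a"  orig:{}
  [3..3]={T1}  "c"  orig:{}
  [0..1]=∅  "ac"
  [1..2]={A}  "ca"
  [2..3]=∅  "ac"
  [0..2]={S}  "aca"
  [1..3]=∅  "cac"
  [0..3]=∅  "acac"

S ∉ T[0,3] ⇒ NO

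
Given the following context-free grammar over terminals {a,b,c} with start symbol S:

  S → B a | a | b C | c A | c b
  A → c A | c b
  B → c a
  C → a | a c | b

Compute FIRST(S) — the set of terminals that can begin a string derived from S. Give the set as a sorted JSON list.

FIRST iteration:
iter 1:
  A via A→c A: +{c}
  B via B→c a: +{c}
  C via C→a: +{a}
  C via C→b: +{b}
  S via S→B a: +{c}
  S via S→a: +{a}
  S via S→b C: +{b}
  S: {a,b,c}  A: {c}  B: {c}  C: {a,b}
iter 2: — fixpoint
  S: {a,b,c}  A: {c}  B: {c}  C: {a,b}

FIRST(S) = ["a", "b", "c"]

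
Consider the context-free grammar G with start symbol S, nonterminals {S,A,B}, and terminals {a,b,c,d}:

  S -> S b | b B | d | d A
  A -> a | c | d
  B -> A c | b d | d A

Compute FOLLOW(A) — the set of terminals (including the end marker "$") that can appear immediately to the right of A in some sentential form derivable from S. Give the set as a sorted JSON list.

FIRST iteration:
pass 1:
  A via A→a: +{a}
  A via A→c: +{c}
  A via A→d: +{d}
  B via B→A c: +{a,c,d}
  B via B→b d: +{b}
  S via S→b B: +{b}
  S via S→d: +{d}
  S: {b,d}  A: {a,c,d}  B: {a,b,c,d}
pass 2: (no change)
  S: {b,d}  A: {a,c,d}  B: {a,b,c,d}

FOLLOW sets:
seed FOLLOW(S) with $
[1]
  B→A c: FOLLOW(A) ⊇ FIRST(c) = {c}; new: +{c}
  S→S b: FOLLOW(S) ⊇ FIRST(b) = {b}; new: +{b}
  S→b B: FOLLOW(B) ⊇ FOLLOW(S) ⊇ {$,b}; new: +{$,b}
  S→d A: FOLLOW(A) ⊇ FOLLOW(S) ⊇ {$,b}; new: +{$,b}
  S: {$,b}  A: {$,b,c}  B: {$,b}
[2] (stable)
  S: {$,b}  A: {$,b,c}  B: {$,b}

FOLLOW(A) = ["$", "b", "c"]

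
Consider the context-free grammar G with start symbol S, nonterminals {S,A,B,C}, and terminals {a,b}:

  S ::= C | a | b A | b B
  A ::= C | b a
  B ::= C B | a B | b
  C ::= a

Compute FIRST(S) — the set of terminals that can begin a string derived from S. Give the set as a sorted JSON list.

FIRST sets, iterate to fixpoint:
pass 1:
  A via A→b a: +{b}
  B via B→a B: +{a}
  B via B→b: +{b}
  C via C→a: +{a}
  S via S→C: +{a}
  S via S→b A: +{b}
  FIRST[S]={a,b}  FIRST[A]={b}  FIRST[B]={a,b}  FIRST[C]={a}
pass 2:
  A via A→C: +{a}
  FIRST[S]={a,b}  FIRST[A]={a,b}  FIRST[B]={a,b}  FIRST[C]={a}
pass 3: (no change)
  FIRST[S]={a,b}  FIRST[A]={a,b}  FIRST[B]={a,b}  FIRST[C]={a}

FIRST(S) = ["a", "b"]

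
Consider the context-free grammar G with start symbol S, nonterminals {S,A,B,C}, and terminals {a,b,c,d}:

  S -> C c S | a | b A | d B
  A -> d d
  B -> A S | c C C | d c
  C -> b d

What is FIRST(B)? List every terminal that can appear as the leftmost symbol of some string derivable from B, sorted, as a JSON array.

Compute FIRST by fixpoint:
round 1:
  A via A→d d: +{d}
  B via B→A S: +{d}
  B via B→c C C: +{c}
  C via C→b d: +{b}
  S via S→C c S: +{b}
  S via S→a: +{a}
  S via S→d B: +{d}
  FIRST[S]={a,b,d}  FIRST[A]={d}  FIRST[B]={c,d}  FIRST[C]={b}
round 2: (no change)
  FIRST[S]={a,b,d}  FIRST[A]={d}  FIRST[B]={c,d}  FIRST[C]={b}

FIRST(B) = ["c", "d"]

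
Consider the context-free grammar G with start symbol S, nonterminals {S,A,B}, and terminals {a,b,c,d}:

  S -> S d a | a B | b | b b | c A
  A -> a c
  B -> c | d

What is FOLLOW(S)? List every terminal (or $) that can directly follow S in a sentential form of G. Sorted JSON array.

FIRST iteration:
pass 1:
  A via A→a c: +{a}
  B via B→c: +{c}
  B via B→d: +{d}
  S via S→a B: +{a}
  S via S→b: +{b}
  S via S→c A: +{c}
  FIRST(S)={a,b,c}  FIRST(A)={a}  FIRST(B)={c,d}
pass 2: (stable)
  FIRST(S)={a,b,c}  FIRST(A)={a}  FIRST(B)={c,d}

FOLLOW sets:
FOLLOW(S) := {$}
iter 1:
  S→S d a: FOLLOW(S) ⊇ FIRST(d) = {d}; new: +{d}
  S→a B: FOLLOW(B) ⊇ FOLLOW(S) ⊇ {$,d}; new: +{$,d}
  S→c A: FOLLOW(A) ⊇ FOLLOW(S) ⊇ {$,d}; new: +{$,d}
  S: {$,d}  A: {$,d}  B: {$,d}
iter 2: — fixpoint
  S: {$,d}  A: {$,d}  B: {$,d}

FOLLOW(S) = ["$", "d"]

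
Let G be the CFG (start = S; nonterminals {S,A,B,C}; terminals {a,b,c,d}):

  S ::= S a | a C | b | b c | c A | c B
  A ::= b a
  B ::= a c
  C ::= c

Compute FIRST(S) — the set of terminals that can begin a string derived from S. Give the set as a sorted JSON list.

FIRST sets, iterate to fixpoint:
[1]
  A via A→b a: +{b}
  B via B→a c: +{a}
  C via C→c: +{c}
  S via S→a C: +{a}
  S via S→b: +{b}
  S via S→c A: +{c}
  S: {a,b,c}  A: {b}  B: {a}  C: {c}
[2] (no change)
  S: {a,b,c}  A: {b}  B: {a}  C: {c}

FIRST(S) = ["a", "b", "c"]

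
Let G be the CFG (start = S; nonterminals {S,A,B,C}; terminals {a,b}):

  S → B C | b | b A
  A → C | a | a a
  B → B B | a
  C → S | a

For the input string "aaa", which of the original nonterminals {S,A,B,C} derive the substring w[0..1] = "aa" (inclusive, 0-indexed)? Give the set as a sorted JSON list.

CNF form of G:
  S -> B C | T1 A | b
  A -> B C | T0 T0 | T1 A | a | b
  B -> B B | a
  C -> B C | T1 A | a | b
  T0 -> a
  T1 -> b

Fill CYK table bottom-up (cells [i..j] with 0 ≤ i ≤ j ≤ 1 only):
  cell(0,0) a: {A,B,C,T0}  orig:{A,B,C}
  cell(1,1) a: {A,B,C,T0}  orig:{A,B,C}
  cell(0,1) aa: {A,B,C,S}

Original NTs in T[0,1] deriving "aa": ["A", "B", "C", "S"]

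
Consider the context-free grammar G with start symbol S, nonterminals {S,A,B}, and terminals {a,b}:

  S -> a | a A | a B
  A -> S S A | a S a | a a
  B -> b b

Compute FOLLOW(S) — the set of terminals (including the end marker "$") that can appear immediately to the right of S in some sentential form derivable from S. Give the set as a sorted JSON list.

FIRST sets, iterate to fixpoint:
pass 1:
  A via A→a S a: +{a}
  B via B→b b: +{b}
  S via S→a: +{a}
  S: {a}  A: {a}  B: {b}
pass 2: (no change)
  S: {a}  A: {a}  B: {b}

FOLLOW iteration:
seed FOLLOW(S) with $
[1]
  A→S S A: FOLLOW(S) ⊇ FIRST(S) = {a}; new: +{a}
  S→a A: FOLLOW(A) ⊇ FOLLOW(S) ⊇ {$,a}; new: +{$,a}
  S→a B: FOLLOW(B) ⊇ FOLLOW(S) ⊇ {$,a}; new: +{$,a}
  S: {$,a}  A: {$,a}  B: {$,a}
[2] — fixpoint
  S: {$,a}  A: {$,a}  B: {$,a}

FOLLOW(S) = ["$", "a"]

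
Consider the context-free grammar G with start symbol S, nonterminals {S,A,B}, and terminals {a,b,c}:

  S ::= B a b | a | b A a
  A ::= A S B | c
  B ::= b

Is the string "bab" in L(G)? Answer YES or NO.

Convert to CNF:
  S -> B X3 | T1 X4 | a
  A -> A X2 | c
  B -> b
  T0 -> a
  T1 -> b
  X2 -> S B
  X3 -> T0 T1
  X4 -> A T0

CYK fill:
  [0..0]={B,T1}  "b"  orig:{B}
  [1..1]={S,T0}  "a"  orig:{S}
  [2..2]={B,T1}  "b"  orig:{B}
  [0..1]=∅  "ba"
  [1..2]={X2,X3}  "ab"  orig:{}
  [0..2]={S}  "bab"

S ∈ T[0,2] ⇒ YES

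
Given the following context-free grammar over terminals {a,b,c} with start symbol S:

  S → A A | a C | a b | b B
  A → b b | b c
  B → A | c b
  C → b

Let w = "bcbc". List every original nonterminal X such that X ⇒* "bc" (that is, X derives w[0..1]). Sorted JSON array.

CNF form of G:
  S -> A A | T0 B | T2 C | T2 T0
  A -> T0 T0 | T0 T1
  B -> T0 T0 | T0 T1 | T1 T0
  C -> b
  T0 -> b
  T1 -> c
  T2 -> a

CYK fill — only the sub-triangle for w[0..1]:
  [0..0]={C,T0}  "b"  orig:{C}
  [1..1]={T1}  "c"  orig:{}
  [0..1]={A,B}  "bc"

Original NTs in T[0,1] deriving "bc": ["A", "B"]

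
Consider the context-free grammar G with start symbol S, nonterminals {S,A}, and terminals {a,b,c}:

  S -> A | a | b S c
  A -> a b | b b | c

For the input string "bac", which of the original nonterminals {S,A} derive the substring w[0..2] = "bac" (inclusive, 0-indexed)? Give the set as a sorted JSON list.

CNF form of G:
  S -> T0 T1 | T1 T1 | T1 X3 | a | c
  A -> T0 T1 | T1 T1 | c
  T0 -> a
  T1 -> b
  T2 -> c
  X3 -> S T2

CYK fill (cells [i..j] with 0 ≤ i ≤ j ≤ 2 only):
  T[0,0] 'b' = {T1}  orig:{}
  T[1,1] 'a' = {S,T0}  orig:{S}
  T[2,2] 'c' = {A,S,T2}  orig:{A,S}
  T[0,1] 'ba' = ∅
  T[1,2] 'ac' = {X3}  orig:{}
  T[0,2] 'bac' = {S}

Original NTs in T[0,2] deriving "bac": ["S"]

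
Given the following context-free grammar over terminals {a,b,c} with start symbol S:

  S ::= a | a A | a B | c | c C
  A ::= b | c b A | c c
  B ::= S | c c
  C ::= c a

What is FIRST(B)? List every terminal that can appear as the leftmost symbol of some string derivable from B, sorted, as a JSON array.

FIRST sets, iterate to fixpoint:
[1]
  A via A→b: +{b}
  A via A→c b A: +{c}
  B via B→c c: +{c}
  C via C→c a: +{c}
  S via S→a: +{a}
  S via S→c: +{c}
  S: {a,c}  A: {b,c}  B: {c}  C: {c}
[2]
  B via B→S: +{a}
  S: {a,c}  A: {b,c}  B: {a,c}  C: {c}
[3] (stable)
  S: {a,c}  A: {b,c}  B: {a,c}  C: {c}

FIRST(B) = ["a", "c"]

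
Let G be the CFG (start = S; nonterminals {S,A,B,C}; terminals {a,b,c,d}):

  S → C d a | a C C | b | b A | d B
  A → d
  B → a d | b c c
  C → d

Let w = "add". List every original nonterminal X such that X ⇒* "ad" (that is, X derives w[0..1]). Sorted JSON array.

Convert to CNF:
  S -> C X5 | T0 X6 | T1 B | T2 A | b
  A -> d
  B -> T0 T1 | T2 X4
  C -> d
  T0 -> a
  T1 -> d
  T2 -> b
  T3 -> c
  X4 -> T3 T3
  X5 -> T1 T0
  X6 -> C C

CYK table (by increasing span) (cells [i..j] with 0 ≤ i ≤ j ≤ 1 only):
  cell(0,0) a: {T0}  orig:{}
  cell(1,1) d: {A,C,T1}  orig:{A,C}
  cell(0,1) ad: {B}

Original NTs in T[0,1] deriving "ad": ["B"]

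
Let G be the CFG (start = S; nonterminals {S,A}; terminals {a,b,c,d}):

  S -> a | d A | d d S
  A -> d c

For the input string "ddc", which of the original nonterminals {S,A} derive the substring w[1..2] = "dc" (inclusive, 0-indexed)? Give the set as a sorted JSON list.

CNF form of G:
  S -> T0 A | T0 X2 | a
  A -> T0 T1
  T0 -> d
  T1 -> c
  X2 -> T0 S

CYK table (by increasing span), restricted to cells inside w[1..2]:
  T[1,1] 'd' = {T0}  orig:{}
  T[2,2] 'c' = {T1}  orig:{}
  T[1,2] 'dc' = {A}

Original NTs in T[1,2] deriving "dc": ["A"]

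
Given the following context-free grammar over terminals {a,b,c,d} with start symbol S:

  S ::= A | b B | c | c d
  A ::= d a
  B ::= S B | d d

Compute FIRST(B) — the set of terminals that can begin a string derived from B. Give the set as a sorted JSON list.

Compute FIRST by fixpoint:
pass 1:
  A via A→d a: +{d}
  B via B→d d: +{d}
  S via S→A: +{d}
  S via S→b B: +{b}
  S via S→c: +{c}
  FIRST[S]={b,c,d}  FIRST[A]={d}  FIRST[B]={d}
pass 2:
  B via B→S B: +{b,c}
  FIRST[S]={b,c,d}  FIRST[A]={d}  FIRST[B]={b,c,d}
pass 3: done
  FIRST[S]={b,c,d}  FIRST[A]={d}  FIRST[B]={b,c,d}

FIRST(B) = ["b", "c", "d"]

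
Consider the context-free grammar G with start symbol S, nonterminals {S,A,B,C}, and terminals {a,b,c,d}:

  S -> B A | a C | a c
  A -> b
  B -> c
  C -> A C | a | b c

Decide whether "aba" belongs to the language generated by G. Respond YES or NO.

CNF form of G:
  S -> B A | T2 C | T2 T1
  A -> b
  B -> c
  C -> A C | T0 T1 | a
  T0 -> b
  T1 -> c
  T2 -> a

CYK table (by increasing span):
  [0..0]={C,T2}  "a"  orig:{C}
  [1..1]={A,T0}  "b"  orig:{A}
  [2..2]={C,T2}  "a"  orig:{C}
  [0..1]=∅  "ab"
  [1..2]={C}  "ba"
  [0..2]={S}  "aba"

S ∈ T[0,2] ⇒ YES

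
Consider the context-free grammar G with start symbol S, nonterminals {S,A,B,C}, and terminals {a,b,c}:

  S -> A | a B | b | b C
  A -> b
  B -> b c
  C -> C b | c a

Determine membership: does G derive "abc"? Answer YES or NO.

Convert to CNF:
  S -> T0 C | T2 B | b
  A -> b
  B -> T0 T1
  C -> C T0 | T1 T2
  T0 -> b
  T1 -> c
  T2 -> a

CYK fill:
  T[0,0] 'a' = {T2}  orig:{}
  T[1,1] 'b' = {A,S,T0}  orig:{A,S}
  T[2,2] 'c' = {T1}  orig:{}
  T[0,1] 'ab' = ∅
  T[1,2] 'bc' = {B}
  T[0,2] 'abc' = {S}

S ∈ T[0,2] ⇒ YES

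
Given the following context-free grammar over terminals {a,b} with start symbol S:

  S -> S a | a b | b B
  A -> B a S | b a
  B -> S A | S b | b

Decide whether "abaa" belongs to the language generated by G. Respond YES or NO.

CNF form of G:
  S -> S T0 | T0 T1 | T1 B
  A -> B X2 | T1 T0
  B -> S A | S T1 | b
  T0 -> a
  T1 -> b
  X2 -> T0 S

CYK fill:
  cell(0,0) a: {T0}  orig:{}
  cell(1,1) b: {B,T1}  orig:{B}
  cell(2,2) a: {T0}  orig:{}
  cell(3,3) a: {T0}  orig:{}
  cell(0,1) ab: {S}
  cell(1,2) ba: {A}
  cell(2,3) aa: ∅
  cell(0,2) aba: {S}
  cell(1,3) baa: ∅
  cell(0,3) abaa: {S}

S ∈ T[0,3] ⇒ YES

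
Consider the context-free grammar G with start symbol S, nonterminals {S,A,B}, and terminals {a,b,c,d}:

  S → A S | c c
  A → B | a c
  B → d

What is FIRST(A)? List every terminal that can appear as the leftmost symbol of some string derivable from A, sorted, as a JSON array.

Compute FIRST by fixpoint:
[1]
  A via A→a c: +{a}
  B via B→d: +{d}
  S via S→A S: +{a}
  S via S→c c: +{c}
  FIRST(S)={a,c}  FIRST(A)={a}  FIRST(B)={d}
[2]
  A via A→B: +{d}
  S via S→A S: +{d}
  FIRST(S)={a,c,d}  FIRST(A)={a,d}  FIRST(B)={d}
[3] (no change)
  FIRST(S)={a,c,d}  FIRST(A)={a,d}  FIRST(B)={d}

FIRST(A) = ["a", "d"]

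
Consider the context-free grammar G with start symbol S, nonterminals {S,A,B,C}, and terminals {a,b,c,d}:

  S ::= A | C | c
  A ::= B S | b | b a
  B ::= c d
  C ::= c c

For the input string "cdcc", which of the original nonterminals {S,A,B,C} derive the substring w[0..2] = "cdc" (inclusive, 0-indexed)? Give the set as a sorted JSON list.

Convert to CNF:
  S -> B S | T0 T1 | T2 T2 | b | c
  A -> B S | T0 T1 | b
  B -> T2 T3
  C -> T2 T2
  T0 -> b
  T1 -> a
  T2 -> c
  T3 -> d

Fill CYK table bottom-up, restricted to cells inside w[0..2]:
  [0..0]={S,T2}  "c"  orig:{S}
  [1..1]={T3}  "d"  orig:{}
  [2..2]={S,T2}  "c"  orig:{S}
  [0..1]={B}  "cd"
  [1..2]=∅  "dc"
  [0..2]={A,S}  "cdc"

Original NTs in T[0,2] deriving "cdc": ["A", "S"]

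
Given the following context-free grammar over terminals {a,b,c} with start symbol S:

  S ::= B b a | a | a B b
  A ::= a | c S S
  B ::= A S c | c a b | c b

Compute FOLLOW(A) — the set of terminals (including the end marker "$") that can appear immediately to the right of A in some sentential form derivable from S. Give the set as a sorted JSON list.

FIRST sets, iterate to fixpoint:
iter 1:
  A via A→a: +{a}
  A via A→c S S: +{c}
  B via B→A S c: +{a,c}
  S via S→B b a: +{a,c}
  S: {a,c}  A: {a,c}  B: {a,c}
iter 2: — fixpoint
  S: {a,c}  A: {a,c}  B: {a,c}

Compute FOLLOW by fixpoint:
initialize: $ ∈ FOLLOW(S)
round 1:
  A→c S S: FOLLOW(S) ⊇ FIRST(S) = {a,c}; new: +{a,c}
  B→A S c: FOLLOW(A) ⊇ FIRST(S) = {a,c}; new: +{a,c}
  S→B b a: FOLLOW(B) ⊇ FIRST(b) = {b}; new: +{b}
  FOLLOW[S]={$,a,c}  FOLLOW[A]={a,c}  FOLLOW[B]={b}
round 2: (stable)
  FOLLOW[S]={$,a,c}  FOLLOW[A]={a,c}  FOLLOW[B]={b}

FOLLOW(A) = ["a", "c"]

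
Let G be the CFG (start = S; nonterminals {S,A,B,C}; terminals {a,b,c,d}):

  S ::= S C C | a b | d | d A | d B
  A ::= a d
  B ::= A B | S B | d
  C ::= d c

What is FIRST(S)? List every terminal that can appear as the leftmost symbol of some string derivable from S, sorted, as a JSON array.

FIRST iteration:
iter 1:
  A via A→a d: +{a}
  B via B→A B: +{a}
  B via B→d: +{d}
  C via C→d c: +{d}
  S via S→a b: +{a}
  S via S→d: +{d}
  FIRST(S)={a,d}  FIRST(A)={a}  FIRST(B)={a,d}  FIRST(C)={d}
iter 2: (no change)
  FIRST(S)={a,d}  FIRST(A)={a}  FIRST(B)={a,d}  FIRST(C)={d}

FIRST(S) = ["a", "d"]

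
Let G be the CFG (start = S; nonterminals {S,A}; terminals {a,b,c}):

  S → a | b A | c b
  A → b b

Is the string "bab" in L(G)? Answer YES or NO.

Convert to CNF:
  S -> T0 A | T1 T0 | a
  A -> T0 T0
  T0 -> b
  T1 -> c

CYK fill:
  [0..0]={T0}  "b"  orig:{}
  [1..1]={S}  "a"
  [2..2]={T0}  "b"  orig:{}
  [0..1]=∅  "ba"
  [1..2]=∅  "ab"
  [0..2]=∅  "bab"

S ∉ T[0,2] ⇒ NO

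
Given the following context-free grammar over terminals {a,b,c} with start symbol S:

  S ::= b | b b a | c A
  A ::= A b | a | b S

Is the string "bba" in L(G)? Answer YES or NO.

CNF form of G:
  S -> T0 X3 | T2 A | b
  A -> A T0 | T0 S | a
  T0 -> b
  T1 -> a
  T2 -> c
  X3 -> T0 T1

Fill CYK table bottom-up:
  T[0,0] 'b' = {S,T0}  orig:{S}
  T[1,1] 'b' = {S,T0}  orig:{S}
  T[2,2] 'a' = {A,T1}  orig:{A}
  T[0,1] 'bb' = {A}
  T[1,2] 'ba' = {X3}  orig:{}
  T[0,2] 'bba' = {S}

S ∈ T[0,2] ⇒ YES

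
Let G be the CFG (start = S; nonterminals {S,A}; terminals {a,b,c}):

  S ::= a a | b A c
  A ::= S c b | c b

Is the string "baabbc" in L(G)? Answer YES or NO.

CNF form of G:
  S -> T1 X4 | T2 T2
  A -> S X3 | T0 T1
  T0 -> c
  T1 -> b
  T2 -> a
  X3 -> T0 T1
  X4 -> A T0

CYK fill:
  T[0,0] 'b' = {T1}  orig:{}
  T[1,1] 'a' = {T2}  orig:{}
  T[2,2] 'a' = {T2}  orig:{}
  T[3,3] 'b' = {T1}  orig:{}
  T[4,4] 'b' = {T1}  orig:{}
  T[5,5] 'c' = {T0}  orig:{}
  T[0,1] 'ba' = ∅
  T[1,2] 'aa' = {S}
  T[2,3] 'ab' = ∅
  T[3,4] 'bb' = ∅
  T[4,5] 'bc' = ∅
  T[0,2] 'baa' = ∅
  T[1,3] 'aab' = ∅
  T[2,4] 'abb' = ∅
  T[3,5] 'bbc' = ∅
  T[0,3] 'baab' = ∅
  T[1,4] 'aabb' = ∅
  T[2,5] 'abbc' = ∅
  T[0,4] 'baabb' = ∅
  T[1,5] 'aabbc' = ∅
  T[0,5] 'baabbc' = ∅

S ∉ T[0,5] ⇒ NO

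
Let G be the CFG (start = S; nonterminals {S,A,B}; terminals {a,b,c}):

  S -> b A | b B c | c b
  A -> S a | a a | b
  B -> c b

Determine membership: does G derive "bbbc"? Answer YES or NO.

CNF form of G:
  S -> T1 T2 | T2 A | T2 X3
  A -> S T0 | T0 T0 | b
  B -> T1 T2
  T0 -> a
  T1 -> c
  T2 -> b
  X3 -> B T1

CYK fill:
  [0..0]={A,T2}  "b"  orig:{A}
  [1..1]={A,T2}  "b"  orig:{A}
  [2..2]={A,T2}  "b"  orig:{A}
  [3..3]={T1}  "c"  orig:{}
  [0..1]={S}  "bb"
  [1..2]={S}  "bb"
  [2..3]=∅  "bc"
  [0..2]=∅  "bbb"
  [1..3]=∅  "bbc"
  [0..3]=∅  "bbbc"

S ∉ T[0,3] ⇒ NO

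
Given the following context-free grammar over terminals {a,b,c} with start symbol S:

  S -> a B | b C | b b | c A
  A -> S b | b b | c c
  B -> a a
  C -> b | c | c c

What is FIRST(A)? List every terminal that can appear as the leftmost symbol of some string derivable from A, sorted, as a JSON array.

FIRST sets, iterate to fixpoint:
[1]
  A via A→b b: +{b}
  A via A→c c: +{c}
  B via B→a a: +{a}
  C via C→b: +{b}
  C via C→c: +{c}
  S via S→a B: +{a}
  S via S→b C: +{b}
  S via S→c A: +{c}
  FIRST[S]={a,b,c}  FIRST[A]={b,c}  FIRST[B]={a}  FIRST[C]={b,c}
[2]
  A via A→S b: +{a}
  FIRST[S]={a,b,c}  FIRST[A]={a,b,c}  FIRST[B]={a}  FIRST[C]={b,c}
[3] (stable)
  FIRST[S]={a,b,c}  FIRST[A]={a,b,c}  FIRST[B]={a}  FIRST[C]={b,c}

FIRST(A) = ["a", "b", "c"]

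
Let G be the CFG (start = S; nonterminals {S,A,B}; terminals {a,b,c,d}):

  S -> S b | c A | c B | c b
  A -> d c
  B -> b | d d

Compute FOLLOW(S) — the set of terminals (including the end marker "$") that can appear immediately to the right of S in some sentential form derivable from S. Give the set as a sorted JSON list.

Compute FIRST by fixpoint:
iter 1:
  A via A→d c: +{d}
  B via B→b: +{b}
  B via B→d d: +{d}
  S via S→c A: +{c}
  FIRST(S)={c}  FIRST(A)={d}  FIRST(B)={b,d}
iter 2: (stable)
  FIRST(S)={c}  FIRST(A)={d}  FIRST(B)={b,d}

FOLLOW iteration:
initialize: $ ∈ FOLLOW(S)
round 1:
  S→S b: FOLLOW(S) ⊇ FIRST(b) = {b}; new: +{b}
  S→c A: FOLLOW(A) ⊇ FOLLOW(S) ⊇ {$,b}; new: +{$,b}
  S→c B: FOLLOW(B) ⊇ FOLLOW(S) ⊇ {$,b}; new: +{$,b}
  FOLLOW(S)={$,b}  FOLLOW(A)={$,b}  FOLLOW(B)={$,b}
round 2: done
  FOLLOW(S)={$,b}  FOLLOW(A)={$,b}  FOLLOW(B)={$,b}

FOLLOW(S) = ["$", "b"]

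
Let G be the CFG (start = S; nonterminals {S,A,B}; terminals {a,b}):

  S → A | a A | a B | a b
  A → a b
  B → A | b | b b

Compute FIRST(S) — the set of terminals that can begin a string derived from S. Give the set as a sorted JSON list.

FIRST sets, iterate to fixpoint:
pass 1:
  A via A→a b: +{a}
  B via B→A: +{a}
  B via B→b: +{b}
  S via S→A: +{a}
  FIRST[S]={a}  FIRST[A]={a}  FIRST[B]={a,b}
pass 2: — fixpoint
  FIRST[S]={a}  FIRST[A]={a}  FIRST[B]={a,b}

FIRST(S) = ["a"]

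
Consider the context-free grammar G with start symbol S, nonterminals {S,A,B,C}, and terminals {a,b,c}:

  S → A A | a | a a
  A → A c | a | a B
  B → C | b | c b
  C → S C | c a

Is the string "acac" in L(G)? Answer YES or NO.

CNF form of G:
  S -> A A | T1 T1 | a
  A -> A T0 | T1 B | a
  B -> S C | T0 T1 | T0 T2 | b
  C -> S C | T0 T1
  T0 -> c
  T1 -> a
  T2 -> b

CYK table (by increasing span):
  cell(0,0) a: {A,S,T1}  orig:{A,S}
  cell(1,1) c: {T0}  orig:{}
  cell(2,2) a: {A,S,T1}  orig:{A,S}
  cell(3,3) c: {T0}  orig:{}
  cell(0,1) ac: {A}
  cell(1,2) ca: {B,C}
  cell(2,3) ac: {A}
  cell(0,2) aca: {A,B,C,S}
  cell(1,3) cac: ∅
  cell(0,3) acac: {A,S}

S ∈ T[0,3] ⇒ YES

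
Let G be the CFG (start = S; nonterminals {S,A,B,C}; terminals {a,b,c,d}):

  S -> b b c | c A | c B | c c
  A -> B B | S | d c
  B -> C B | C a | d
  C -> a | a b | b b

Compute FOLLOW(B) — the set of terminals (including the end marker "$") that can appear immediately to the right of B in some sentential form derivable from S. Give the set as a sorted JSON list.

Compute FIRST by fixpoint:
iter 1:
  A via A→d c: +{d}
  B via B→d: +{d}
  C via C→a: +{a}
  C via C→b b: +{b}
  S via S→b b c: +{b}
  S via S→c A: +{c}
  FIRST(S)={b,c}  FIRST(A)={d}  FIRST(B)={d}  FIRST(C)={a,b}
iter 2:
  A via A→S: +{b,c}
  B via B→C B: +{a,b}
  FIRST(S)={b,c}  FIRST(A)={b,c,d}  FIRST(B)={a,b,d}  FIRST(C)={a,b}
iter 3:
  A via A→B B: +{a}
  FIRST(S)={b,c}  FIRST(A)={a,b,c,d}  FIRST(B)={a,b,d}  FIRST(C)={a,b}
iter 4: — fixpoint
  FIRST(S)={b,c}  FIRST(A)={a,b,c,d}  FIRST(B)={a,b,d}  FIRST(C)={a,b}

FOLLOW sets:
FOLLOW(S) := {$}
iter 1:
  A→B B: FOLLOW(B) ⊇ FIRST(B) = {a,b,d}; new: +{a,b,d}
  B→C B: FOLLOW(C) ⊇ FIRST(B) = {a,b,d}; new: +{a,b,d}
  S→c A: FOLLOW(A) ⊇ FOLLOW(S) ⊇ {$}; new: +{$}
  S→c B: FOLLOW(B) ⊇ FOLLOW(S) ⊇ {$}; new: +{$}
  FOLLOW[S]={$}  FOLLOW[A]={$}  FOLLOW[B]={$,a,b,d}  FOLLOW[C]={a,b,d}
iter 2: done
  FOLLOW[S]={$}  FOLLOW[A]={$}  FOLLOW[B]={$,a,b,d}  FOLLOW[C]={a,b,d}

FOLLOW(B) = ["$", "a", "b", "d"]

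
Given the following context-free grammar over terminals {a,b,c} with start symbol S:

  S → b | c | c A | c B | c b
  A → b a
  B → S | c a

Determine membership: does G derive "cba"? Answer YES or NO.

CNF form of G:
  S -> T2 A | T2 B | T2 T0 | b | c
  A -> T0 T1
  B -> T2 A | T2 B | T2 T0 | T2 T1 | b | c
  T0 -> b
  T1 -> a
  T2 -> c

CYK fill:
  T[0,0] 'c' = {B,S,T2}  orig:{B,S}
  T[1,1] 'b' = {B,S,T0}  orig:{B,S}
  T[2,2] 'a' = {T1}  orig:{}
  T[0,1] 'cb' = {B,S}
  T[1,2] 'ba' = {A}
  T[0,2] 'cba' = {B,S}

S ∈ T[0,2] ⇒ YES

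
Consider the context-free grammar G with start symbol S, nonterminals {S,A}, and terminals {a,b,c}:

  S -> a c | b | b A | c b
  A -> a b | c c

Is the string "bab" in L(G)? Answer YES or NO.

CNF form of G:
  S -> T0 T2 | T1 A | T2 T1 | b
  A -> T0 T1 | T2 T2
  T0 -> a
  T1 -> b
  T2 -> c

CYK fill:
  cell(0,0) b: {S,T1}  orig:{S}
  cell(1,1) a: {T0}  orig:{}
  cell(2,2) b: {S,T1}  orig:{S}
  cell(0,1) ba: ∅
  cell(1,2) ab: {A}
  cell(0,2) bab: {S}

S ∈ T[0,2] ⇒ YES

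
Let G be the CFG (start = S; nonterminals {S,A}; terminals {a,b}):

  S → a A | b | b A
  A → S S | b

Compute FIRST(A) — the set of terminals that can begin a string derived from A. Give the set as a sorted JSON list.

FIRST sets, iterate to fixpoint:
[1]
  A via A→b: +{b}
  S via S→a A: +{a}
  S via S→b: +{b}
  FIRST[S]={a,b}  FIRST[A]={b}
[2]
  A via A→S S: +{a}
  FIRST[S]={a,b}  FIRST[A]={a,b}
[3] — fixpoint
  FIRST[S]={a,b}  FIRST[A]={a,b}

FIRST(A) = ["a", "b"]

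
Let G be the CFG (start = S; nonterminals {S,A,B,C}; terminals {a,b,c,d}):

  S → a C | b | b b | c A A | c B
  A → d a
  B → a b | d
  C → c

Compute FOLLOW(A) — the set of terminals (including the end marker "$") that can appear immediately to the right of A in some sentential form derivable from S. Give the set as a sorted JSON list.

FIRST sets, iterate to fixpoint:
iter 1:
  A via A→d a: +{d}
  B via B→a b: +{a}
  B via B→d: +{d}
  C via C→c: +{c}
  S via S→a C: +{a}
  S via S→b: +{b}
  S via S→c A A: +{c}
  FIRST(S)={a,b,c}  FIRST(A)={d}  FIRST(B)={a,d}  FIRST(C)={c}
iter 2: (stable)
  FIRST(S)={a,b,c}  FIRST(A)={d}  FIRST(B)={a,d}  FIRST(C)={c}

Compute FOLLOW by fixpoint:
initialize: $ ∈ FOLLOW(S)
round 1:
  S→a C: FOLLOW(C) ⊇ FOLLOW(S) ⊇ {$}; new: +{$}
  S→c A A: FOLLOW(A) ⊇ FIRST(A) = {d}; new: +{d}
  S→c A A: FOLLOW(A) ⊇ FOLLOW(S) ⊇ {$}; new: +{$}
  S→c B: FOLLOW(B) ⊇ FOLLOW(S) ⊇ {$}; new: +{$}
  FOLLOW[S]={$}  FOLLOW[A]={$,d}  FOLLOW[B]={$}  FOLLOW[C]={$}
round 2: (no change)
  FOLLOW[S]={$}  FOLLOW[A]={$,d}  FOLLOW[B]={$}  FOLLOW[C]={$}

FOLLOW(A) = ["$", "d"]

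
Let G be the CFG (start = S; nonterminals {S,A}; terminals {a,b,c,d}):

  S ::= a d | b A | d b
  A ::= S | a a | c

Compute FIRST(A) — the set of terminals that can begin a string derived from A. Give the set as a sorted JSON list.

Compute FIRST by fixpoint:
round 1:
  A via A→a a: +{a}
  A via A→c: +{c}
  S via S→a d: +{a}
  S via S→b A: +{b}
  S via S→d b: +{d}
  FIRST[S]={a,b,d}  FIRST[A]={a,c}
round 2:
  A via A→S: +{b,d}
  FIRST[S]={a,b,d}  FIRST[A]={a,b,c,d}
round 3: done
  FIRST[S]={a,b,d}  FIRST[A]={a,b,c,d}

FIRST(A) = ["a", "b", "c", "d"]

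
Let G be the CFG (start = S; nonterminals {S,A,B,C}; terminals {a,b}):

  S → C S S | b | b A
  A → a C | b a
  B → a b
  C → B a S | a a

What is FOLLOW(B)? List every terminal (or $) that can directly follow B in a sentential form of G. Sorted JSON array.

FIRST iteration:
[1]
  A via A→a C: +{a}
  A via A→b a: +{b}
  B via B→a b: +{a}
  C via C→B a S: +{a}
  S via S→C S S: +{a}
  S via S→b: +{b}
  FIRST[S]={a,b}  FIRST[A]={a,b}  FIRST[B]={a}  FIRST[C]={a}
[2] (no change)
  FIRST[S]={a,b}  FIRST[A]={a,b}  FIRST[B]={a}  FIRST[C]={a}

FOLLOW iteration:
seed FOLLOW(S) with $
round 1:
  C→B a S: FOLLOW(B) ⊇ FIRST(a) = {a}; new: +{a}
  S→C S S: FOLLOW(C) ⊇ FIRST(S) = {a,b}; new: +{a,b}
  S→C S S: FOLLOW(S) ⊇ FIRST(S) = {a,b}; new: +{a,b}
  S→b A: FOLLOW(A) ⊇ FOLLOW(S) ⊇ {$,a,b}; new: +{$,a,b}
  FOLLOW(S)={$,a,b}  FOLLOW(A)={$,a,b}  FOLLOW(B)={a}  FOLLOW(C)={a,b}
round 2:
  A→a C: FOLLOW(C) ⊇ FOLLOW(A) ⊇ {$,a,b}; new: +{$}
  FOLLOW(S)={$,a,b}  FOLLOW(A)={$,a,b}  FOLLOW(B)={a}  FOLLOW(C)={$,a,b}
round 3: (no change)
  FOLLOW(S)={$,a,b}  FOLLOW(A)={$,a,b}  FOLLOW(B)={a}  FOLLOW(C)={$,a,b}

FOLLOW(B) = ["a"]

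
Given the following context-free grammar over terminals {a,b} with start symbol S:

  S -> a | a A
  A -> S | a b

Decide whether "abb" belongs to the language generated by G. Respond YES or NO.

Convert to CNF:
  S -> T0 A | a
  A -> T0 A | T0 T1 | a
  T0 -> a
  T1 -> b

CYK fill:
  [0..0]={A,S,T0}  "a"  orig:{A,S}
  [1..1]={T1}  "b"  orig:{}
  [2..2]={T1}  "b"  orig:{}
  [0..1]={A}  "ab"
  [1..2]=∅  "bb"
  [0..2]=∅  "abb"

S ∉ T[0,2] ⇒ NO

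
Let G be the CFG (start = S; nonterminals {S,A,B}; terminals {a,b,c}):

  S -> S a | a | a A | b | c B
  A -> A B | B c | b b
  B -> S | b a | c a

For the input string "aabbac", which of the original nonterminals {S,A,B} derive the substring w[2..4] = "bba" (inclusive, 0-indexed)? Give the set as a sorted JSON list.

CNF form of G:
  S -> S T2 | T0 B | T2 A | a | b
  A -> A B | B T0 | T1 T1
  B -> S T2 | T0 B | T0 T2 | T1 T2 | T2 A | a | b
  T0 -> c
  T1 -> b
  T2 -> a

Fill CYK table bottom-up, restricted to cells inside w[2..4]:
  cell(2,2) b: {B,S,T1}  orig:{B,S}
  cell(3,3) b: {B,S,T1}  orig:{B,S}
  cell(4,4) a: {B,S,T2}  orig:{B,S}
  cell(2,3) bb: {A}
  cell(3,4) ba: {B,S}
  cell(2,4) bba: {A}

Original NTs in T[2,4] deriving "bba": ["A"]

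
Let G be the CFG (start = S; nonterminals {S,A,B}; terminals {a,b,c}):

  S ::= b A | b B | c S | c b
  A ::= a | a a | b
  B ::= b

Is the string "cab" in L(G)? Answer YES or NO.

Convert to CNF:
  S -> T1 A | T1 B | T2 S | T2 T1
  A -> T0 T0 | a | b
  B -> b
  T0 -> a
  T1 -> b
  T2 -> c

Fill CYK table bottom-up:
  [0..0]={T2}  "c"  orig:{}
  [1..1]={A,T0}  "a"  orig:{A}
  [2..2]={A,B,T1}  "b"  orig:{A,B}
  [0..1]=∅  "ca"
  [1..2]=∅  "ab"
  [0..2]=∅  "cab"

S ∉ T[0,2] ⇒ NO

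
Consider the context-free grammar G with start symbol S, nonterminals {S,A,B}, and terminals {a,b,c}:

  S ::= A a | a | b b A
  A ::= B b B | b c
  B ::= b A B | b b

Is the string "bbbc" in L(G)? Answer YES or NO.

Convert to CNF:
  S -> A T2 | T0 X5 | a
  A -> B X3 | T0 T1
  B -> T0 T0 | T0 X4
  T0 -> b
  T1 -> c
  T2 -> a
  X3 -> T0 B
  X4 -> A B
  X5 -> T0 A

CYK table (by increasing span):
  T[0,0] 'b' = {T0}  orig:{}
  T[1,1] 'b' = {T0}  orig:{}
  T[2,2] 'b' = {T0}  orig:{}
  T[3,3] 'c' = {T1}  orig:{}
  T[0,1] 'bb' = {B}
  T[1,2] 'bb' = {B}
  T[2,3] 'bc' = {A}
  T[0,2] 'bbb' = {X3}  orig:{}
  T[1,3] 'bbc' = {X5}  orig:{}
  T[0,3] 'bbbc' = {S}

S ∈ T[0,3] ⇒ YES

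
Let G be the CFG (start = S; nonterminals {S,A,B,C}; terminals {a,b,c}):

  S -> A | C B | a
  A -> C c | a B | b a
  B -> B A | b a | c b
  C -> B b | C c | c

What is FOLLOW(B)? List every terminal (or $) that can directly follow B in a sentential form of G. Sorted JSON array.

FIRST sets, iterate to fixpoint:
[1]
  A via A→a B: +{a}
  A via A→b a: +{b}
  B via B→b a: +{b}
  B via B→c b: +{c}
  C via C→B b: +{b,c}
  S via S→A: +{a,b}
  S via S→C B: +{c}
  FIRST(S)={a,b,c}  FIRST(A)={a,b}  FIRST(B)={b,c}  FIRST(C)={b,c}
[2]
  A via A→C c: +{c}
  FIRST(S)={a,b,c}  FIRST(A)={a,b,c}  FIRST(B)={b,c}  FIRST(C)={b,c}
[3] done
  FIRST(S)={a,b,c}  FIRST(A)={a,b,c}  FIRST(B)={b,c}  FIRST(C)={b,c}

Compute FOLLOW by fixpoint:
seed FOLLOW(S) with $
[1]
  A→C c: FOLLOW(C) ⊇ FIRST(c) = {c}; new: +{c}
  B→B A: FOLLOW(B) ⊇ FIRST(A) = {a,b,c}; new: +{a,b,c}
  B→B A: FOLLOW(A) ⊇ FOLLOW(B) ⊇ {a,b,c}; new: +{a,b,c}
  S→A: FOLLOW(A) ⊇ FOLLOW(S) ⊇ {$}; new: +{$}
  S→C B: FOLLOW(C) ⊇ FIRST(B) = {b,c}; new: +{b}
  S→C B: FOLLOW(B) ⊇ FOLLOW(S) ⊇ {$}; new: +{$}
  S: {$}  A: {$,a,b,c}  B: {$,a,b,c}  C: {b,c}
[2] — fixpoint
  S: {$}  A: {$,a,b,c}  B: {$,a,b,c}  C: {b,c}

FOLLOW(B) = ["$", "a", "b", "c"]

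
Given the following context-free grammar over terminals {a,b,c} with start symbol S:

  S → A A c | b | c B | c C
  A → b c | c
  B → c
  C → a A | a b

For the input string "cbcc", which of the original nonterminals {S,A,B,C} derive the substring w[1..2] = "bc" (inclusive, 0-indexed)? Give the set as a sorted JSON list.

Convert to CNF:
  S -> A X3 | T1 B | T1 C | b
  A -> T0 T1 | c
  B -> c
  C -> T2 A | T2 T0
  T0 -> b
  T1 -> c
  T2 -> a
  X3 -> A T1

CYK fill — only the sub-triangle for w[1..2]:
  [1..1]={S,T0}  "b"  orig:{S}
  [2..2]={A,B,T1}  "c"  orig:{A,B}
  [1..2]={A}  "bc"

Original NTs in T[1,2] deriving "bc": ["A"]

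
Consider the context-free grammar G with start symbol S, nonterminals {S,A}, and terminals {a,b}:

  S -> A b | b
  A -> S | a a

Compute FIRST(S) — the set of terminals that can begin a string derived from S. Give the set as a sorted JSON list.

Compute FIRST by fixpoint:
[1]
  A via A→a a: +{a}
  S via S→A b: +{a}
  S via S→b: +{b}
  S: {a,b}  A: {a}
[2]
  A via A→S: +{b}
  S: {a,b}  A: {a,b}
[3] done
  S: {a,b}  A: {a,b}

FIRST(S) = ["a", "b"]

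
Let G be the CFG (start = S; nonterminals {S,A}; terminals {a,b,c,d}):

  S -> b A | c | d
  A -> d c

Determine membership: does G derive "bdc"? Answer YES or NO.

CNF form of G:
  S -> T2 A | c | d
  A -> T0 T1
  T0 -> d
  T1 -> c
  T2 -> b

CYK fill:
  cell(0,0) b: {T2}  orig:{}
  cell(1,1) d: {S,T0}  orig:{S}
  cell(2,2) c: {S,T1}  orig:{S}
  cell(0,1) bd: ∅
  cell(1,2) dc: {A}
  cell(0,2) bdc: {S}

S ∈ T[0,2] ⇒ YES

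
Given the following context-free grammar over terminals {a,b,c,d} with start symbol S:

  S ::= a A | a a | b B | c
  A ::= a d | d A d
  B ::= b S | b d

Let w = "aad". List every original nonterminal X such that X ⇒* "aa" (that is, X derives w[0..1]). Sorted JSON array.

Convert to CNF:
  S -> T0 A | T0 T0 | T2 B | c
  A -> T0 T1 | T1 X3
  B -> T2 S | T2 T1
  T0 -> a
  T1 -> d
  T2 -> b
  X3 -> A T1

CYK table (by increasing span), restricted to cells inside w[0..1]:
  T[0,0] 'a' = {T0}  orig:{}
  T[1,1] 'a' = {T0}  orig:{}
  T[0,1] 'aa' = {S}

Original NTs in T[0,1] deriving "aa": ["S"]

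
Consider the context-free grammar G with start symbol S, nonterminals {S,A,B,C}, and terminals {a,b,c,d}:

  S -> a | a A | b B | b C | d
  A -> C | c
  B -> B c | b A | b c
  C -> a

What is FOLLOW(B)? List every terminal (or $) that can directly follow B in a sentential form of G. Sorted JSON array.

FIRST sets, iterate to fixpoint:
pass 1:
  A via A→c: +{c}
  B via B→b A: +{b}
  C via C→a: +{a}
  S via S→a: +{a}
  S via S→b B: +{b}
  S via S→d: +{d}
  S: {a,b,d}  A: {c}  B: {b}  C: {a}
pass 2:
  A via A→C: +{a}
  S: {a,b,d}  A: {a,c}  B: {b}  C: {a}
pass 3: — fixpoint
  S: {a,b,d}  A: {a,c}  B: {b}  C: {a}

FOLLOW iteration:
FOLLOW(S) := {$}
round 1:
  B→B c: FOLLOW(B) ⊇ FIRST(c) = {c}; new: +{c}
  B→b A: FOLLOW(A) ⊇ FOLLOW(B) ⊇ {c}; new: +{c}
  S→a A: FOLLOW(A) ⊇ FOLLOW(S) ⊇ {$}; new: +{$}
  S→b B: FOLLOW(B) ⊇ FOLLOW(S) ⊇ {$}; new: +{$}
  S→b C: FOLLOW(C) ⊇ FOLLOW(S) ⊇ {$}; new: +{$}
  S: {$}  A: {$,c}  B: {$,c}  C: {$}
round 2:
  A→C: FOLLOW(C) ⊇ FOLLOW(A) ⊇ {$,c}; new: +{c}
  S: {$}  A: {$,c}  B: {$,c}  C: {$,c}
round 3: — fixpoint
  S: {$}  A: {$,c}  B: {$,c}  C: {$,c}

FOLLOW(B) = ["$", "c"]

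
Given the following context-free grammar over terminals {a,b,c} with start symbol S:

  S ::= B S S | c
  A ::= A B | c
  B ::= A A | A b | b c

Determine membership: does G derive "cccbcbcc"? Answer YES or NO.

CNF form of G:
  S -> B X2 | c
  A -> A B | c
  B -> A A | A T0 | T0 T1
  T0 -> b
  T1 -> c
  X2 -> S S

CYK fill:
  cell(0,0) c: {A,S,T1}  orig:{A,S}
  cell(1,1) c: {A,S,T1}  orig:{A,S}
  cell(2,2) c: {A,S,T1}  orig:{A,S}
  cell(3,3) b: {T0}  orig:{}
  cell(4,4) c: {A,S,T1}  orig:{A,S}
  cell(5,5) b: {T0}  orig:{}
  cell(6,6) c: {A,S,T1}  orig:{A,S}
  cell(7,7) c: {A,S,T1}  orig:{A,S}
  cell(0,1) cc: {B,X2}  orig:{B}
  cell(1,2) cc: {B,X2}  orig:{B}
  cell(2,3) cb: {B}
  cell(3,4) bc: {B}
  cell(4,5) cb: {B}
  cell(5,6) bc: {B}
  cell(6,7) cc: {B,X2}  orig:{B}
  cell(0,2) ccc: {A}
  cell(1,3) ccb: {A}
  cell(2,4) cbc: {A}
  cell(3,5) bcb: ∅
  cell(4,6) cbc: {A}
  cell(5,7) bcc: ∅
  cell(0,3) cccb: {B}
  cell(1,4) ccbc: {B}
  cell(2,5) cbcb: {B}
  cell(3,6) bcbc: ∅
  cell(4,7) cbcc: {B,S}
  cell(0,4) cccbc: {A}
  cell(1,5) ccbcb: {A}
  cell(2,6) cbcbc: {A}
  cell(3,7) bcbcc: ∅
  cell(0,5) cccbcb: {B}
  cell(1,6) ccbcbc: {B}
  cell(2,7) cbcbcc: {B,S}
  cell(0,6) cccbcbc: {A}
  cell(1,7) ccbcbcc: {A,X2}  orig:{A}
  cell(0,7) cccbcbcc: {B,S}

S ∈ T[0,7] ⇒ YES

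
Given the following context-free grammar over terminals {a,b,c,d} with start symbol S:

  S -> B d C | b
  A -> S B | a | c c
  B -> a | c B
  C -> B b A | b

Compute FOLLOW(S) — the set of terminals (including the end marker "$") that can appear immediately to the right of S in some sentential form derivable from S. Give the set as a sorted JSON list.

FIRST sets, iterate to fixpoint:
[1]
  A via A→a: +{a}
  A via A→c c: +{c}
  B via B→a: +{a}
  B via B→c B: +{c}
  C via C→B b A: +{a,c}
  C via C→b: +{b}
  S via S→B d C: +{a,c}
  S via S→b: +{b}
  FIRST(S)={a,b,c}  FIRST(A)={a,c}  FIRST(B)={a,c}  FIRST(C)={a,b,c}
[2]
  A via A→S B: +{b}
  FIRST(S)={a,b,c}  FIRST(A)={a,b,c}  FIRST(B)={a,c}  FIRST(C)={a,b,c}
[3] done
  FIRST(S)={a,b,c}  FIRST(A)={a,b,c}  FIRST(B)={a,c}  FIRST(C)={a,b,c}

FOLLOW iteration:
FOLLOW(S) := {$}
iter 1:
  A→S B: FOLLOW(S) ⊇ FIRST(B) = {a,c}; new: +{a,c}
  C→B b A: FOLLOW(B) ⊇ FIRST(b) = {b}; new: +{b}
  S→B d C: FOLLOW(B) ⊇ FIRST(d) = {d}; new: +{d}
  S→B d C: FOLLOW(C) ⊇ FOLLOW(S) ⊇ {$,a,c}; new: +{$,a,c}
  S: {$,a,c}  A: {}  B: {b,d}  C: {$,a,c}
iter 2:
  C→B b A: FOLLOW(A) ⊇ FOLLOW(C) ⊇ {$,a,c}; new: +{$,a,c}
  S: {$,a,c}  A: {$,a,c}  B: {b,d}  C: {$,a,c}
iter 3:
  A→S B: FOLLOW(B) ⊇ FOLLOW(A) ⊇ {$,a,c}; new: +{$,a,c}
  S: {$,a,c}  A: {$,a,c}  B: {$,a,b,c,d}  C: {$,a,c}
iter 4: (stable)
  S: {$,a,c}  A: {$,a,c}  B: {$,a,b,c,d}  C: {$,a,c}

FOLLOW(S) = ["$", "a", "c"]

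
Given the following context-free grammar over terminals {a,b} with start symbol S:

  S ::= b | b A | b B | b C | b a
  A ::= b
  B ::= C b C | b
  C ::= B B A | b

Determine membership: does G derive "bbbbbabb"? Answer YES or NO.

Convert to CNF:
  S -> T0 A | T0 B | T0 C | T0 T1 | b
  A -> b
  B -> C X2 | b
  C -> B X3 | b
  T0 -> b
  T1 -> a
  X2 -> T0 C
  X3 -> B A

Fill CYK table bottom-up:
  [0..0]={A,B,C,S,T0}  "b"  orig:{A,B,C,S}
  [1..1]={A,B,C,S,T0}  "b"  orig:{A,B,C,S}
  [2..2]={A,B,C,S,T0}  "b"  orig:{A,B,C,S}
  [3..3]={A,B,C,S,T0}  "b"  orig:{A,B,C,S}
  [4..4]={A,B,C,S,T0}  "b"  orig:{A,B,C,S}
  [5..5]={T1}  "a"  orig:{}
  [6..6]={A,B,C,S,T0}  "b"  orig:{A,B,C,S}
  [7..7]={A,B,C,S,T0}  "b"  orig:{A,B,C,S}
  [0..1]={S,X2,X3}  "bb"  orig:{S}
  [1..2]={S,X2,X3}  "bb"  orig:{S}
  [2..3]={S,X2,X3}  "bb"  orig:{S}
  [3..4]={S,X2,X3}  "bb"  orig:{S}
  [4..5]={S}  "ba"
  [5..6]=∅  "ab"
  [6..7]={S,X2,X3}  "bb"  orig:{S}
  [0..2]={B,C}  "bbb"
  [1..3]={B,C}  "bbb"
  [2..4]={B,C}  "bbb"
  [3..5]=∅  "bba"
  [4..6]=∅  "bab"
  [5..7]=∅  "abb"
  [0..3]={S,X2,X3}  "bbbb"  orig:{S}
  [1..4]={S,X2,X3}  "bbbb"  orig:{S}
  [2..5]=∅  "bbba"
  [3..6]=∅  "bbab"
  [4..7]=∅  "babb"
  [0..4]={B,C}  "bbbbb"
  [1..5]=∅  "bbbba"
  [2..6]=∅  "bbbab"
  [3..7]=∅  "bbabb"
  [0..5]=∅  "bbbbba"
  [1..6]=∅  "bbbbab"
  [2..7]=∅  "bbbabb"
  [0..6]=∅  "bbbbbab"
  [1..7]=∅  "bbbbabb"
  [0..7]=∅  "bbbbbabb"

S ∉ T[0,7] ⇒ NO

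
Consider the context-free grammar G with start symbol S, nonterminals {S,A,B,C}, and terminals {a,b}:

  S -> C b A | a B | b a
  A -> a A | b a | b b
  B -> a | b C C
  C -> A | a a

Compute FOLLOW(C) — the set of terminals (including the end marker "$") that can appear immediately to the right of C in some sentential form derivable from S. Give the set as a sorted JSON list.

FIRST iteration:
round 1:
  A via A→a A: +{a}
  A via A→b a: +{b}
  B via B→a: +{a}
  B via B→b C C: +{b}
  C via C→A: +{a,b}
  S via S→C b A: +{a,b}
  FIRST[S]={a,b}  FIRST[A]={a,b}  FIRST[B]={a,b}  FIRST[C]={a,b}
round 2: done
  FIRST[S]={a,b}  FIRST[A]={a,b}  FIRST[B]={a,b}  FIRST[C]={a,b}

FOLLOW iteration:
FOLLOW(S) := {$}
[1]
  B→b C C: FOLLOW(C) ⊇ FIRST(C) = {a,b}; new: +{a,b}
  C→A: FOLLOW(A) ⊇ FOLLOW(C) ⊇ {a,b}; new: +{a,b}
  S→C b A: FOLLOW(A) ⊇ FOLLOW(S) ⊇ {$}; new: +{$}
  S→a B: FOLLOW(B) ⊇ FOLLOW(S) ⊇ {$}; new: +{$}
  FOLLOW[S]={$}  FOLLOW[A]={$,a,b}  FOLLOW[B]={$}  FOLLOW[C]={a,b}
[2]
  B→b C C: FOLLOW(C) ⊇ FOLLOW(B) ⊇ {$}; new: +{$}
  FOLLOW[S]={$}  FOLLOW[A]={$,a,b}  FOLLOW[B]={$}  FOLLOW[C]={$,a,b}
[3] (stable)
  FOLLOW[S]={$}  FOLLOW[A]={$,a,b}  FOLLOW[B]={$}  FOLLOW[C]={$,a,b}

FOLLOW(C) = ["$", "a", "b"]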